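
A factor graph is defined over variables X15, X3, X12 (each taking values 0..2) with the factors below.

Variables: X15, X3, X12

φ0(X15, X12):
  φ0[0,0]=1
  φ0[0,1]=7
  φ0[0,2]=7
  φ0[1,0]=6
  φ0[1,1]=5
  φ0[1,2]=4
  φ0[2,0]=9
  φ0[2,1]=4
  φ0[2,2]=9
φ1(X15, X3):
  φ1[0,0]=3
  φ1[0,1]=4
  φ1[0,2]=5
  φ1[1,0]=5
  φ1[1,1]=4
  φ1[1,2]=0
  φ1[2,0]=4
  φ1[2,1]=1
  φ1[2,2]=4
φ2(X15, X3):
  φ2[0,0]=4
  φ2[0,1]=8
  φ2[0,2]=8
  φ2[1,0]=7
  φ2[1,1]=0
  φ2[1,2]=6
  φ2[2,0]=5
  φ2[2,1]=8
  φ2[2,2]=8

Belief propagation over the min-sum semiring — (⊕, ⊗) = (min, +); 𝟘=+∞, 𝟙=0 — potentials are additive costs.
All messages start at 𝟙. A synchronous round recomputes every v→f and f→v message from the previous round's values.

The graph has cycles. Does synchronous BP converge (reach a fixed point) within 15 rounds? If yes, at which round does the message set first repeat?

NOT CONVERGED within 15 rounds

init: all messages = 𝟙 over 3 values
r1 m[φ0→X15] = [1, 4, 4]
r1 m[φ0→X12] = [1, 4, 4]
r1 m[φ1→X15] = [3, 0, 1]
r1 m[φ1→X3] = [3, 1, 0]
r1 m[φ2→X15] = [4, 0, 5]
r1 m[φ2→X3] = [4, 0, 6]
r1 m[X15→φ0] = [0, 0, 0]
r1 m[X15→φ1] = [0, 0, 0]
r1 m[X15→φ2] = [0, 0, 0]
r1 m[X3→φ1] = [0, 0, 0]
r1 m[X3→φ2] = [0, 0, 0]
r1 m[X12→φ0] = [0, 0, 0]
r2 m[φ0→X15] = [1, 4, 4]
r2 m[φ0→X12] = [1, 4, 4]
r2 m[φ1→X15] = [3, 0, 1]
r2 m[φ1→X3] = [3, 1, 0]
r2 m[φ2→X15] = [4, 0, 5]
r2 m[φ2→X3] = [4, 0, 6]
r2 m[X15→φ0] = [7, 0, 6]
r2 m[X15→φ1] = [5, 4, 9]
r2 m[X15→φ2] = [4, 4, 5]
r2 m[X3→φ1] = [4, 0, 6]
r2 m[X3→φ2] = [3, 1, 0]
r2 m[X12→φ0] = [0, 0, 0]
r3 m[φ0→X15] = [1, 4, 4]
r3 m[φ0→X12] = [6, 5, 4]
r3 m[φ1→X15] = [4, 4, 1]
r3 m[φ1→X3] = [8, 8, 4]
r3 m[φ2→X15] = [7, 1, 8]
r3 m[φ2→X3] = [8, 4, 10]
r3 m[X15→φ0] = [7, 0, 6]
r3 m[X15→φ1] = [5, 4, 9]
r3 m[X15→φ2] = [4, 4, 5]
r3 m[X3→φ1] = [4, 0, 6]
r3 m[X3→φ2] = [3, 1, 0]
r3 m[X12→φ0] = [0, 0, 0]
r4 m[φ0→X15] = [1, 4, 4]
r4 m[φ0→X12] = [6, 5, 4]
r4 m[φ1→X15] = [4, 4, 1]
r4 m[φ1→X3] = [8, 8, 4]
r4 m[φ2→X15] = [7, 1, 8]
r4 m[φ2→X3] = [8, 4, 10]
r4 m[X15→φ0] = [11, 5, 9]
r4 m[X15→φ1] = [8, 5, 12]
r4 m[X15→φ2] = [5, 8, 5]
r4 m[X3→φ1] = [8, 4, 10]
r4 m[X3→φ2] = [8, 8, 4]
r4 m[X12→φ0] = [0, 0, 0]
r5 m[φ0→X15] = [1, 4, 4]
r5 m[φ0→X12] = [11, 10, 9]
r5 m[φ1→X15] = [8, 8, 5]
r5 m[φ1→X3] = [10, 9, 5]
r5 m[φ2→X15] = [12, 8, 12]
r5 m[φ2→X3] = [9, 8, 13]
r5 m[X15→φ0] = [11, 5, 9]
r5 m[X15→φ1] = [8, 5, 12]
r5 m[X15→φ2] = [5, 8, 5]
r5 m[X3→φ1] = [8, 4, 10]
r5 m[X3→φ2] = [8, 8, 4]
r5 m[X12→φ0] = [0, 0, 0]
r6 m[φ0→X15] = [1, 4, 4]
r6 m[φ0→X12] = [11, 10, 9]
r6 m[φ1→X15] = [8, 8, 5]
r6 m[φ1→X3] = [10, 9, 5]
r6 m[φ2→X15] = [12, 8, 12]
r6 m[φ2→X3] = [9, 8, 13]
r6 m[X15→φ0] = [20, 16, 17]
r6 m[X15→φ1] = [13, 12, 16]
r6 m[X15→φ2] = [9, 12, 9]
r6 m[X3→φ1] = [9, 8, 13]
r6 m[X3→φ2] = [10, 9, 5]
r6 m[X12→φ0] = [0, 0, 0]
r7 m[φ0→X15] = [1, 4, 4]
r7 m[φ0→X12] = [21, 21, 20]
r7 m[φ1→X15] = [12, 12, 9]
r7 m[φ1→X3] = [16, 16, 12]
r7 m[φ2→X15] = [13, 9, 13]
r7 m[φ2→X3] = [13, 12, 17]
r7 m[X15→φ0] = [20, 16, 17]
r7 m[X15→φ1] = [13, 12, 16]
r7 m[X15→φ2] = [9, 12, 9]
r7 m[X3→φ1] = [9, 8, 13]
r7 m[X3→φ2] = [10, 9, 5]
r7 m[X12→φ0] = [0, 0, 0]
r8 m[φ0→X15] = [1, 4, 4]
r8 m[φ0→X12] = [21, 21, 20]
r8 m[φ1→X15] = [12, 12, 9]
r8 m[φ1→X3] = [16, 16, 12]
r8 m[φ2→X15] = [13, 9, 13]
r8 m[φ2→X3] = [13, 12, 17]
r8 m[X15→φ0] = [25, 21, 22]
r8 m[X15→φ1] = [14, 13, 17]
r8 m[X15→φ2] = [13, 16, 13]
r8 m[X3→φ1] = [13, 12, 17]
r8 m[X3→φ2] = [16, 16, 12]
r8 m[X12→φ0] = [0, 0, 0]
r9 m[φ0→X15] = [1, 4, 4]
r9 m[φ0→X12] = [26, 26, 25]
r9 m[φ1→X15] = [16, 16, 13]
r9 m[φ1→X3] = [17, 17, 13]
r9 m[φ2→X15] = [20, 16, 20]
r9 m[φ2→X3] = [17, 16, 21]
r9 m[X15→φ0] = [25, 21, 22]
r9 m[X15→φ1] = [14, 13, 17]
r9 m[X15→φ2] = [13, 16, 13]
r9 m[X3→φ1] = [13, 12, 17]
r9 m[X3→φ2] = [16, 16, 12]
r9 m[X12→φ0] = [0, 0, 0]
r10 m[φ0→X15] = [1, 4, 4]
r10 m[φ0→X12] = [26, 26, 25]
r10 m[φ1→X15] = [16, 16, 13]
r10 m[φ1→X3] = [17, 17, 13]
r10 m[φ2→X15] = [20, 16, 20]
r10 m[φ2→X3] = [17, 16, 21]
r10 m[X15→φ0] = [36, 32, 33]
r10 m[X15→φ1] = [21, 20, 24]
r10 m[X15→φ2] = [17, 20, 17]
r10 m[X3→φ1] = [17, 16, 21]
r10 m[X3→φ2] = [17, 17, 13]
r10 m[X12→φ0] = [0, 0, 0]
r11 m[φ0→X15] = [1, 4, 4]
r11 m[φ0→X12] = [37, 37, 36]
r11 m[φ1→X15] = [20, 20, 17]
r11 m[φ1→X3] = [24, 24, 20]
r11 m[φ2→X15] = [21, 17, 21]
r11 m[φ2→X3] = [21, 20, 25]
r11 m[X15→φ0] = [36, 32, 33]
r11 m[X15→φ1] = [21, 20, 24]
r11 m[X15→φ2] = [17, 20, 17]
r11 m[X3→φ1] = [17, 16, 21]
r11 m[X3→φ2] = [17, 17, 13]
r11 m[X12→φ0] = [0, 0, 0]
r12 m[φ0→X15] = [1, 4, 4]
r12 m[φ0→X12] = [37, 37, 36]
r12 m[φ1→X15] = [20, 20, 17]
r12 m[φ1→X3] = [24, 24, 20]
r12 m[φ2→X15] = [21, 17, 21]
r12 m[φ2→X3] = [21, 20, 25]
r12 m[X15→φ0] = [41, 37, 38]
r12 m[X15→φ1] = [22, 21, 25]
r12 m[X15→φ2] = [21, 24, 21]
r12 m[X3→φ1] = [21, 20, 25]
r12 m[X3→φ2] = [24, 24, 20]
r12 m[X12→φ0] = [0, 0, 0]
r13 m[φ0→X15] = [1, 4, 4]
r13 m[φ0→X12] = [42, 42, 41]
r13 m[φ1→X15] = [24, 24, 21]
r13 m[φ1→X3] = [25, 25, 21]
r13 m[φ2→X15] = [28, 24, 28]
r13 m[φ2→X3] = [25, 24, 29]
r13 m[X15→φ0] = [41, 37, 38]
r13 m[X15→φ1] = [22, 21, 25]
r13 m[X15→φ2] = [21, 24, 21]
r13 m[X3→φ1] = [21, 20, 25]
r13 m[X3→φ2] = [24, 24, 20]
r13 m[X12→φ0] = [0, 0, 0]
r14 m[φ0→X15] = [1, 4, 4]
r14 m[φ0→X12] = [42, 42, 41]
r14 m[φ1→X15] = [24, 24, 21]
r14 m[φ1→X3] = [25, 25, 21]
r14 m[φ2→X15] = [28, 24, 28]
r14 m[φ2→X3] = [25, 24, 29]
r14 m[X15→φ0] = [52, 48, 49]
r14 m[X15→φ1] = [29, 28, 32]
r14 m[X15→φ2] = [25, 28, 25]
r14 m[X3→φ1] = [25, 24, 29]
r14 m[X3→φ2] = [25, 25, 21]
r14 m[X12→φ0] = [0, 0, 0]
r15 m[φ0→X15] = [1, 4, 4]
r15 m[φ0→X12] = [53, 53, 52]
r15 m[φ1→X15] = [28, 28, 25]
r15 m[φ1→X3] = [32, 32, 28]
r15 m[φ2→X15] = [29, 25, 29]
r15 m[φ2→X3] = [29, 28, 33]
r15 m[X15→φ0] = [52, 48, 49]
r15 m[X15→φ1] = [29, 28, 32]
r15 m[X15→φ2] = [25, 28, 25]
r15 m[X3→φ1] = [25, 24, 29]
r15 m[X3→φ2] = [25, 25, 21]
r15 m[X12→φ0] = [0, 0, 0]
no fixed point within 15 rounds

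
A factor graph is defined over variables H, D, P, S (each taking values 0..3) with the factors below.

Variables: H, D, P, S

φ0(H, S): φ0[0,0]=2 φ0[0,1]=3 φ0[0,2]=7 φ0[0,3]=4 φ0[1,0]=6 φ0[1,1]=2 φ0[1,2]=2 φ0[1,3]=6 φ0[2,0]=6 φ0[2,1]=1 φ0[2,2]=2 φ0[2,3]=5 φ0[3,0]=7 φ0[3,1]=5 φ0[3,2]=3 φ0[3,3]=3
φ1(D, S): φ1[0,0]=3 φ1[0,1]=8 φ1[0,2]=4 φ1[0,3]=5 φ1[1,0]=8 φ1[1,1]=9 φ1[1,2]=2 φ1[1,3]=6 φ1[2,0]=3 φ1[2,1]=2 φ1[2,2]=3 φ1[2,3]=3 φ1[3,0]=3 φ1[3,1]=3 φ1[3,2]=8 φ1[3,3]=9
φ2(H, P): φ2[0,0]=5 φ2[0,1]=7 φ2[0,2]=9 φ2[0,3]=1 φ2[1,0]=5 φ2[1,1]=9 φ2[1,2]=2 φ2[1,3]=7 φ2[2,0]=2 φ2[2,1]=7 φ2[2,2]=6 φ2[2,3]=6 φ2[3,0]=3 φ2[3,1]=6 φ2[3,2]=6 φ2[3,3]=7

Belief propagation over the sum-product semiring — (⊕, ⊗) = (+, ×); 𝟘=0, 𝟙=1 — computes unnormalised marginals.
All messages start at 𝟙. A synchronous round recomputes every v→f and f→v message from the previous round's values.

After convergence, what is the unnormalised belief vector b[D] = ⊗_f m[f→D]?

b[D] = [6547, 8881, 3987, 8152]

init: all messages = 𝟙 over 4 values
r1 m[φ0→H] = [16, 16, 14, 18]
r1 m[φ0→S] = [21, 11, 14, 18]
r1 m[φ1→D] = [20, 25, 11, 23]
r1 m[φ1→S] = [17, 22, 17, 23]
r1 m[φ2→H] = [22, 23, 21, 22]
r1 m[φ2→P] = [15, 29, 23, 21]
r1 m[H→φ0] = [1, 1, 1, 1]
r1 m[H→φ2] = [1, 1, 1, 1]
r1 m[D→φ1] = [1, 1, 1, 1]
r1 m[P→φ2] = [1, 1, 1, 1]
r1 m[S→φ0] = [1, 1, 1, 1]
r1 m[S→φ1] = [1, 1, 1, 1]
r2 m[φ0→H] = [16, 16, 14, 18]
r2 m[φ0→S] = [21, 11, 14, 18]
r2 m[φ1→D] = [20, 25, 11, 23]
r2 m[φ1→S] = [17, 22, 17, 23]
r2 m[φ2→H] = [22, 23, 21, 22]
r2 m[φ2→P] = [15, 29, 23, 21]
r2 m[H→φ0] = [22, 23, 21, 22]
r2 m[H→φ2] = [16, 16, 14, 18]
r2 m[D→φ1] = [1, 1, 1, 1]
r2 m[P→φ2] = [1, 1, 1, 1]
r2 m[S→φ0] = [17, 22, 17, 23]
r2 m[S→φ1] = [21, 11, 14, 18]
r3 m[φ0→H] = [311, 318, 273, 349]
r3 m[φ0→S] = [462, 243, 308, 397]
r3 m[φ1→D] = [297, 403, 181, 370]
r3 m[φ1→S] = [17, 22, 17, 23]
r3 m[φ2→H] = [22, 23, 21, 22]
r3 m[φ2→P] = [242, 462, 368, 338]
r3 m[H→φ0] = [22, 23, 21, 22]
r3 m[H→φ2] = [16, 16, 14, 18]
r3 m[D→φ1] = [1, 1, 1, 1]
r3 m[P→φ2] = [1, 1, 1, 1]
r3 m[S→φ0] = [17, 22, 17, 23]
r3 m[S→φ1] = [21, 11, 14, 18]
r4 m[φ0→H] = [311, 318, 273, 349]
r4 m[φ0→S] = [462, 243, 308, 397]
r4 m[φ1→D] = [297, 403, 181, 370]
r4 m[φ1→S] = [17, 22, 17, 23]
r4 m[φ2→H] = [22, 23, 21, 22]
r4 m[φ2→P] = [242, 462, 368, 338]
r4 m[H→φ0] = [22, 23, 21, 22]
r4 m[H→φ2] = [311, 318, 273, 349]
r4 m[D→φ1] = [1, 1, 1, 1]
r4 m[P→φ2] = [1, 1, 1, 1]
r4 m[S→φ0] = [17, 22, 17, 23]
r4 m[S→φ1] = [462, 243, 308, 397]
r5 m[φ0→H] = [311, 318, 273, 349]
r5 m[φ0→S] = [462, 243, 308, 397]
r5 m[φ1→D] = [6547, 8881, 3987, 8152]
r5 m[φ1→S] = [17, 22, 17, 23]
r5 m[φ2→H] = [22, 23, 21, 22]
r5 m[φ2→P] = [4738, 9044, 7167, 6618]
r5 m[H→φ0] = [22, 23, 21, 22]
r5 m[H→φ2] = [311, 318, 273, 349]
r5 m[D→φ1] = [1, 1, 1, 1]
r5 m[P→φ2] = [1, 1, 1, 1]
r5 m[S→φ0] = [17, 22, 17, 23]
r5 m[S→φ1] = [462, 243, 308, 397]
r6 m[φ0→H] = [311, 318, 273, 349]
r6 m[φ0→S] = [462, 243, 308, 397]
r6 m[φ1→D] = [6547, 8881, 3987, 8152]
r6 m[φ1→S] = [17, 22, 17, 23]
r6 m[φ2→H] = [22, 23, 21, 22]
r6 m[φ2→P] = [4738, 9044, 7167, 6618]
r6 m[H→φ0] = [22, 23, 21, 22]
r6 m[H→φ2] = [311, 318, 273, 349]
r6 m[D→φ1] = [1, 1, 1, 1]
r6 m[P→φ2] = [1, 1, 1, 1]
r6 m[S→φ0] = [17, 22, 17, 23]
r6 m[S→φ1] = [462, 243, 308, 397]
fixed point reached at round 6
b[D] = ⊗ incoming = [6547, 8881, 3987, 8152]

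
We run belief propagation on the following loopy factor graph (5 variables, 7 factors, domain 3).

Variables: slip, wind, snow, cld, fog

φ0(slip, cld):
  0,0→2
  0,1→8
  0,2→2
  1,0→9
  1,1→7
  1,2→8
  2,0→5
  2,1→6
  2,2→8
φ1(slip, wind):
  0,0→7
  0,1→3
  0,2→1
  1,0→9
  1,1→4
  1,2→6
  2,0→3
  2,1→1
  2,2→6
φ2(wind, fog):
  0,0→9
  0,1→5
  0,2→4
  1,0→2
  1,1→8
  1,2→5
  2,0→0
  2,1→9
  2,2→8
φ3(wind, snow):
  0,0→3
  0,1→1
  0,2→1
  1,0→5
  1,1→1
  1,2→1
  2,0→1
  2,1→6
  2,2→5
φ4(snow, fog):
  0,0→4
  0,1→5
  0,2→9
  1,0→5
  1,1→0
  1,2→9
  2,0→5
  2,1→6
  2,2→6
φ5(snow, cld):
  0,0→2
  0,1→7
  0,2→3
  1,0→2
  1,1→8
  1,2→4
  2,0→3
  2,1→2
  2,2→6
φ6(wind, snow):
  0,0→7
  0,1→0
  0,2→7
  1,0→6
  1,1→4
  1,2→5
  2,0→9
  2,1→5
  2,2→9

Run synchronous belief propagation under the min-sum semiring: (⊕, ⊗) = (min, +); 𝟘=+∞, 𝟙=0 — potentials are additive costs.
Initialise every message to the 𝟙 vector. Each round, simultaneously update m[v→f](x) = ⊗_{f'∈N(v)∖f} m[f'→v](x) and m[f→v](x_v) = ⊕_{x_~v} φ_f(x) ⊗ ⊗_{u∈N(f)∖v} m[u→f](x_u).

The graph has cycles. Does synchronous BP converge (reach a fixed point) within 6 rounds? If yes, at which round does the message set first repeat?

NOT CONVERGED within 6 rounds

init: all messages = 𝟙 over 3 values
r1 m[φ0→slip] = [2, 7, 5]
r1 m[φ0→cld] = [2, 6, 2]
r1 m[φ1→slip] = [1, 4, 1]
r1 m[φ1→wind] = [3, 1, 1]
r1 m[φ2→wind] = [4, 2, 0]
r1 m[φ2→fog] = [0, 5, 4]
r1 m[φ3→wind] = [1, 1, 1]
r1 m[φ3→snow] = [1, 1, 1]
r1 m[φ4→snow] = [4, 0, 5]
r1 m[φ4→fog] = [4, 0, 6]
r1 m[φ5→snow] = [2, 2, 2]
r1 m[φ5→cld] = [2, 2, 3]
r1 m[φ6→wind] = [0, 4, 5]
r1 m[φ6→snow] = [6, 0, 5]
r1 m[slip→φ0] = [0, 0, 0]
r1 m[slip→φ1] = [0, 0, 0]
r1 m[wind→φ1] = [0, 0, 0]
r1 m[wind→φ2] = [0, 0, 0]
r1 m[wind→φ3] = [0, 0, 0]
r1 m[wind→φ6] = [0, 0, 0]
r1 m[snow→φ3] = [0, 0, 0]
r1 m[snow→φ4] = [0, 0, 0]
r1 m[snow→φ5] = [0, 0, 0]
r1 m[snow→φ6] = [0, 0, 0]
r1 m[cld→φ0] = [0, 0, 0]
r1 m[cld→φ5] = [0, 0, 0]
r1 m[fog→φ2] = [0, 0, 0]
r1 m[fog→φ4] = [0, 0, 0]
r2 m[φ0→slip] = [2, 7, 5]
r2 m[φ0→cld] = [2, 6, 2]
r2 m[φ1→slip] = [1, 4, 1]
r2 m[φ1→wind] = [3, 1, 1]
r2 m[φ2→wind] = [4, 2, 0]
r2 m[φ2→fog] = [0, 5, 4]
r2 m[φ3→wind] = [1, 1, 1]
r2 m[φ3→snow] = [1, 1, 1]
r2 m[φ4→snow] = [4, 0, 5]
r2 m[φ4→fog] = [4, 0, 6]
r2 m[φ5→snow] = [2, 2, 2]
r2 m[φ5→cld] = [2, 2, 3]
r2 m[φ6→wind] = [0, 4, 5]
r2 m[φ6→snow] = [6, 0, 5]
r2 m[slip→φ0] = [1, 4, 1]
r2 m[slip→φ1] = [2, 7, 5]
r2 m[wind→φ1] = [5, 7, 6]
r2 m[wind→φ2] = [4, 6, 7]
r2 m[wind→φ3] = [7, 7, 6]
r2 m[wind→φ6] = [8, 4, 2]
r2 m[snow→φ3] = [12, 2, 12]
r2 m[snow→φ4] = [9, 3, 8]
r2 m[snow→φ5] = [11, 1, 11]
r2 m[snow→φ6] = [7, 3, 8]
r2 m[cld→φ0] = [2, 2, 3]
r2 m[cld→φ5] = [2, 6, 2]
r2 m[fog→φ2] = [4, 0, 6]
r2 m[fog→φ4] = [0, 5, 4]
r3 m[φ0→slip] = [4, 9, 7]
r3 m[φ0→cld] = [3, 7, 3]
r3 m[φ1→slip] = [7, 11, 8]
r3 m[φ1→wind] = [8, 5, 3]
r3 m[φ2→wind] = [5, 6, 4]
r3 m[φ2→fog] = [7, 9, 8]
r3 m[φ3→wind] = [3, 3, 8]
r3 m[φ3→snow] = [7, 8, 8]
r3 m[φ4→snow] = [4, 5, 5]
r3 m[φ4→fog] = [8, 3, 12]
r3 m[φ5→snow] = [4, 4, 5]
r3 m[φ5→cld] = [3, 9, 5]
r3 m[φ6→wind] = [3, 7, 8]
r3 m[φ6→snow] = [10, 7, 9]
r3 m[slip→φ0] = [1, 4, 1]
r3 m[slip→φ1] = [2, 7, 5]
r3 m[wind→φ1] = [5, 7, 6]
r3 m[wind→φ2] = [4, 6, 7]
r3 m[wind→φ3] = [7, 7, 6]
r3 m[wind→φ6] = [8, 4, 2]
r3 m[snow→φ3] = [12, 2, 12]
r3 m[snow→φ4] = [9, 3, 8]
r3 m[snow→φ5] = [11, 1, 11]
r3 m[snow→φ6] = [7, 3, 8]
r3 m[cld→φ0] = [2, 2, 3]
r3 m[cld→φ5] = [2, 6, 2]
r3 m[fog→φ2] = [4, 0, 6]
r3 m[fog→φ4] = [0, 5, 4]
r4 m[φ0→slip] = [4, 9, 7]
r4 m[φ0→cld] = [3, 7, 3]
r4 m[φ1→slip] = [7, 11, 8]
r4 m[φ1→wind] = [8, 5, 3]
r4 m[φ2→wind] = [5, 6, 4]
r4 m[φ2→fog] = [7, 9, 8]
r4 m[φ3→wind] = [3, 3, 8]
r4 m[φ3→snow] = [7, 8, 8]
r4 m[φ4→snow] = [4, 5, 5]
r4 m[φ4→fog] = [8, 3, 12]
r4 m[φ5→snow] = [4, 4, 5]
r4 m[φ5→cld] = [3, 9, 5]
r4 m[φ6→wind] = [3, 7, 8]
r4 m[φ6→snow] = [10, 7, 9]
r4 m[slip→φ0] = [7, 11, 8]
r4 m[slip→φ1] = [4, 9, 7]
r4 m[wind→φ1] = [11, 16, 20]
r4 m[wind→φ2] = [14, 15, 19]
r4 m[wind→φ3] = [16, 18, 15]
r4 m[wind→φ6] = [16, 14, 15]
r4 m[snow→φ3] = [18, 16, 19]
r4 m[snow→φ4] = [21, 19, 22]
r4 m[snow→φ5] = [21, 20, 22]
r4 m[snow→φ6] = [15, 17, 18]
r4 m[cld→φ0] = [3, 9, 5]
r4 m[cld→φ5] = [3, 7, 3]
r4 m[fog→φ2] = [8, 3, 12]
r4 m[fog→φ4] = [7, 9, 8]
r5 m[φ0→slip] = [5, 12, 8]
r5 m[φ0→cld] = [9, 14, 9]
r5 m[φ1→slip] = [18, 20, 14]
r5 m[φ1→wind] = [10, 7, 5]
r5 m[φ2→wind] = [8, 10, 8]
r5 m[φ2→fog] = [17, 19, 18]
r5 m[φ3→wind] = [17, 17, 19]
r5 m[φ3→snow] = [16, 17, 17]
r5 m[φ4→snow] = [11, 9, 12]
r5 m[φ4→fog] = [24, 19, 28]
r5 m[φ5→snow] = [5, 5, 6]
r5 m[φ5→cld] = [22, 24, 24]
r5 m[φ6→wind] = [17, 21, 22]
r5 m[φ6→snow] = [20, 16, 19]
r5 m[slip→φ0] = [7, 11, 8]
r5 m[slip→φ1] = [4, 9, 7]
r5 m[wind→φ1] = [11, 16, 20]
r5 m[wind→φ2] = [14, 15, 19]
r5 m[wind→φ3] = [16, 18, 15]
r5 m[wind→φ6] = [16, 14, 15]
r5 m[snow→φ3] = [18, 16, 19]
r5 m[snow→φ4] = [21, 19, 22]
r5 m[snow→φ5] = [21, 20, 22]
r5 m[snow→φ6] = [15, 17, 18]
r5 m[cld→φ0] = [3, 9, 5]
r5 m[cld→φ5] = [3, 7, 3]
r5 m[fog→φ2] = [8, 3, 12]
r5 m[fog→φ4] = [7, 9, 8]
r6 m[φ0→slip] = [5, 12, 8]
r6 m[φ0→cld] = [9, 14, 9]
r6 m[φ1→slip] = [18, 20, 14]
r6 m[φ1→wind] = [10, 7, 5]
r6 m[φ2→wind] = [8, 10, 8]
r6 m[φ2→fog] = [17, 19, 18]
r6 m[φ3→wind] = [17, 17, 19]
r6 m[φ3→snow] = [16, 17, 17]
r6 m[φ4→snow] = [11, 9, 12]
r6 m[φ4→fog] = [24, 19, 28]
r6 m[φ5→snow] = [5, 5, 6]
r6 m[φ5→cld] = [22, 24, 24]
r6 m[φ6→wind] = [17, 21, 22]
r6 m[φ6→snow] = [20, 16, 19]
r6 m[slip→φ0] = [18, 20, 14]
r6 m[slip→φ1] = [5, 12, 8]
r6 m[wind→φ1] = [42, 48, 49]
r6 m[wind→φ2] = [44, 45, 46]
r6 m[wind→φ3] = [35, 38, 35]
r6 m[wind→φ6] = [35, 34, 32]
r6 m[snow→φ3] = [36, 30, 37]
r6 m[snow→φ4] = [41, 38, 42]
r6 m[snow→φ5] = [47, 42, 48]
r6 m[snow→φ6] = [32, 31, 35]
r6 m[cld→φ0] = [22, 24, 24]
r6 m[cld→φ5] = [9, 14, 9]
r6 m[fog→φ2] = [24, 19, 28]
r6 m[fog→φ4] = [17, 19, 18]
no fixed point within 6 rounds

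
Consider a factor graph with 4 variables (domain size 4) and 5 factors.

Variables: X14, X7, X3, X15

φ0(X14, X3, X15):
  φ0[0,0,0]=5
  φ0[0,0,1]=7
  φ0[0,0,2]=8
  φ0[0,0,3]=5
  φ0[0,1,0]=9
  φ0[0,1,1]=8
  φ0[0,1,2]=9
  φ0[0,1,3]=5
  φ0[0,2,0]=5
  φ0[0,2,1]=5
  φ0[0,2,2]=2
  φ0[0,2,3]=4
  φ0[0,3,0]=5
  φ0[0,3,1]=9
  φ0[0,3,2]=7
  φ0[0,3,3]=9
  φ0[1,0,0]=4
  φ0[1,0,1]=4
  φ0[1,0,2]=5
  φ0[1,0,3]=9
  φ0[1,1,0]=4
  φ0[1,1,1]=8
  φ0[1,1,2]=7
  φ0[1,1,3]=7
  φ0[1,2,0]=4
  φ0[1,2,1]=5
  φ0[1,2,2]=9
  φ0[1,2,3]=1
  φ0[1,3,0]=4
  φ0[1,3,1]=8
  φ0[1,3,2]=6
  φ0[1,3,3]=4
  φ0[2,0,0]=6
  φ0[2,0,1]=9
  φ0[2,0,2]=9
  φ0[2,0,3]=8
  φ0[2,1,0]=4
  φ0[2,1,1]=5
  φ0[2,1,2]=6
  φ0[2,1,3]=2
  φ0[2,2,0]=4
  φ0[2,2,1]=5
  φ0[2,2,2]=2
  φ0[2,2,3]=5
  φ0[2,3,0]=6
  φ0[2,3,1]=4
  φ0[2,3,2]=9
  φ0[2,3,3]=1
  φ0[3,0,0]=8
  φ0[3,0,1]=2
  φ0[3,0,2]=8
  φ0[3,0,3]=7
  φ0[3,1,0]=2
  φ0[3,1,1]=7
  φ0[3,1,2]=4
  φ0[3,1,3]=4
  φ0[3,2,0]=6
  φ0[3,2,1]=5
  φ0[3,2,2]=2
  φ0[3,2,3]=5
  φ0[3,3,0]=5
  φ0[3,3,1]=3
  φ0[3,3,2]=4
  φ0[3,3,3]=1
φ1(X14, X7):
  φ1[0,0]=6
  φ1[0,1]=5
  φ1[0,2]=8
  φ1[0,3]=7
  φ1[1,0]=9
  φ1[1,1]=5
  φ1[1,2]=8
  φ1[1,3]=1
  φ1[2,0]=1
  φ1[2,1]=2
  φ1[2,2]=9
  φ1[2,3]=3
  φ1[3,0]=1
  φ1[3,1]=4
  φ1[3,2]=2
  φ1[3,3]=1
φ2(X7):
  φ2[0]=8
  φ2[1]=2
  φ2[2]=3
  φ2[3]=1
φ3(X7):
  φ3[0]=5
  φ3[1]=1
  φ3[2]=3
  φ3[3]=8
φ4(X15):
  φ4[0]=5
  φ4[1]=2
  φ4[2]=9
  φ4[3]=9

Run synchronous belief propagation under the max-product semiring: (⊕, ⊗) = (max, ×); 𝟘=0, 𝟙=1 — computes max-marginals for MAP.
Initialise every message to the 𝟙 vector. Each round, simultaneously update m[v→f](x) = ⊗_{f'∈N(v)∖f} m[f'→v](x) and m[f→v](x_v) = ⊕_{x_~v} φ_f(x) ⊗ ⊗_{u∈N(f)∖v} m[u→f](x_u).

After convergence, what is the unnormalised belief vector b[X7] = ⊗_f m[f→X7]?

init: all messages = 𝟙 over 4 values
r1 m[φ0→X14] = [9, 9, 9, 8]
r1 m[φ0→X3] = [9, 9, 9, 9]
r1 m[φ0→X15] = [9, 9, 9, 9]
r1 m[φ1→X14] = [8, 9, 9, 4]
r1 m[φ1→X7] = [9, 5, 9, 7]
r1 m[φ2→X7] = [8, 2, 3, 1]
r1 m[φ3→X7] = [5, 1, 3, 8]
r1 m[φ4→X15] = [5, 2, 9, 9]
r1 m[X14→φ0] = [1, 1, 1, 1]
r1 m[X14→φ1] = [1, 1, 1, 1]
r1 m[X7→φ1] = [1, 1, 1, 1]
r1 m[X7→φ2] = [1, 1, 1, 1]
r1 m[X7→φ3] = [1, 1, 1, 1]
r1 m[X3→φ0] = [1, 1, 1, 1]
r1 m[X15→φ0] = [1, 1, 1, 1]
r1 m[X15→φ4] = [1, 1, 1, 1]
r2 m[φ0→X14] = [9, 9, 9, 8]
r2 m[φ0→X3] = [9, 9, 9, 9]
r2 m[φ0→X15] = [9, 9, 9, 9]
r2 m[φ1→X14] = [8, 9, 9, 4]
r2 m[φ1→X7] = [9, 5, 9, 7]
r2 m[φ2→X7] = [8, 2, 3, 1]
r2 m[φ3→X7] = [5, 1, 3, 8]
r2 m[φ4→X15] = [5, 2, 9, 9]
r2 m[X14→φ0] = [8, 9, 9, 4]
r2 m[X14→φ1] = [9, 9, 9, 8]
r2 m[X7→φ1] = [40, 2, 9, 8]
r2 m[X7→φ2] = [45, 5, 27, 56]
r2 m[X7→φ3] = [72, 10, 27, 7]
r2 m[X3→φ0] = [1, 1, 1, 1]
r2 m[X15→φ0] = [5, 2, 9, 9]
r2 m[X15→φ4] = [9, 9, 9, 9]
r3 m[φ0→X14] = [81, 81, 81, 72]
r3 m[φ0→X3] = [729, 648, 729, 729]
r3 m[φ0→X15] = [72, 81, 81, 81]
r3 m[φ1→X14] = [240, 360, 81, 40]
r3 m[φ1→X7] = [81, 45, 81, 63]
r3 m[φ2→X7] = [8, 2, 3, 1]
r3 m[φ3→X7] = [5, 1, 3, 8]
r3 m[φ4→X15] = [5, 2, 9, 9]
r3 m[X14→φ0] = [8, 9, 9, 4]
r3 m[X14→φ1] = [9, 9, 9, 8]
r3 m[X7→φ1] = [40, 2, 9, 8]
r3 m[X7→φ2] = [45, 5, 27, 56]
r3 m[X7→φ3] = [72, 10, 27, 7]
r3 m[X3→φ0] = [1, 1, 1, 1]
r3 m[X15→φ0] = [5, 2, 9, 9]
r3 m[X15→φ4] = [9, 9, 9, 9]
r4 m[φ0→X14] = [81, 81, 81, 72]
r4 m[φ0→X3] = [729, 648, 729, 729]
r4 m[φ0→X15] = [72, 81, 81, 81]
r4 m[φ1→X14] = [240, 360, 81, 40]
r4 m[φ1→X7] = [81, 45, 81, 63]
r4 m[φ2→X7] = [8, 2, 3, 1]
r4 m[φ3→X7] = [5, 1, 3, 8]
r4 m[φ4→X15] = [5, 2, 9, 9]
r4 m[X14→φ0] = [240, 360, 81, 40]
r4 m[X14→φ1] = [81, 81, 81, 72]
r4 m[X7→φ1] = [40, 2, 9, 8]
r4 m[X7→φ2] = [405, 45, 243, 504]
r4 m[X7→φ3] = [648, 90, 243, 63]
r4 m[X3→φ0] = [1, 1, 1, 1]
r4 m[X15→φ0] = [5, 2, 9, 9]
r4 m[X15→φ4] = [72, 81, 81, 81]
r5 m[φ0→X14] = [81, 81, 81, 72]
r5 m[φ0→X3] = [29160, 22680, 29160, 19440]
r5 m[φ0→X15] = [2160, 2880, 3240, 3240]
r5 m[φ1→X14] = [240, 360, 81, 40]
r5 m[φ1→X7] = [729, 405, 729, 567]
r5 m[φ2→X7] = [8, 2, 3, 1]
r5 m[φ3→X7] = [5, 1, 3, 8]
r5 m[φ4→X15] = [5, 2, 9, 9]
r5 m[X14→φ0] = [240, 360, 81, 40]
r5 m[X14→φ1] = [81, 81, 81, 72]
r5 m[X7→φ1] = [40, 2, 9, 8]
r5 m[X7→φ2] = [405, 45, 243, 504]
r5 m[X7→φ3] = [648, 90, 243, 63]
r5 m[X3→φ0] = [1, 1, 1, 1]
r5 m[X15→φ0] = [5, 2, 9, 9]
r5 m[X15→φ4] = [72, 81, 81, 81]
r6 m[φ0→X14] = [81, 81, 81, 72]
r6 m[φ0→X3] = [29160, 22680, 29160, 19440]
r6 m[φ0→X15] = [2160, 2880, 3240, 3240]
r6 m[φ1→X14] = [240, 360, 81, 40]
r6 m[φ1→X7] = [729, 405, 729, 567]
r6 m[φ2→X7] = [8, 2, 3, 1]
r6 m[φ3→X7] = [5, 1, 3, 8]
r6 m[φ4→X15] = [5, 2, 9, 9]
r6 m[X14→φ0] = [240, 360, 81, 40]
r6 m[X14→φ1] = [81, 81, 81, 72]
r6 m[X7→φ1] = [40, 2, 9, 8]
r6 m[X7→φ2] = [3645, 405, 2187, 4536]
r6 m[X7→φ3] = [5832, 810, 2187, 567]
r6 m[X3→φ0] = [1, 1, 1, 1]
r6 m[X15→φ0] = [5, 2, 9, 9]
r6 m[X15→φ4] = [2160, 2880, 3240, 3240]
r7 m[φ0→X14] = [81, 81, 81, 72]
r7 m[φ0→X3] = [29160, 22680, 29160, 19440]
r7 m[φ0→X15] = [2160, 2880, 3240, 3240]
r7 m[φ1→X14] = [240, 360, 81, 40]
r7 m[φ1→X7] = [729, 405, 729, 567]
r7 m[φ2→X7] = [8, 2, 3, 1]
r7 m[φ3→X7] = [5, 1, 3, 8]
r7 m[φ4→X15] = [5, 2, 9, 9]
r7 m[X14→φ0] = [240, 360, 81, 40]
r7 m[X14→φ1] = [81, 81, 81, 72]
r7 m[X7→φ1] = [40, 2, 9, 8]
r7 m[X7→φ2] = [3645, 405, 2187, 4536]
r7 m[X7→φ3] = [5832, 810, 2187, 567]
r7 m[X3→φ0] = [1, 1, 1, 1]
r7 m[X15→φ0] = [5, 2, 9, 9]
r7 m[X15→φ4] = [2160, 2880, 3240, 3240]
fixed point reached at round 7
b[X7] = ⊗ incoming = [29160, 810, 6561, 4536]

b[X7] = [29160, 810, 6561, 4536]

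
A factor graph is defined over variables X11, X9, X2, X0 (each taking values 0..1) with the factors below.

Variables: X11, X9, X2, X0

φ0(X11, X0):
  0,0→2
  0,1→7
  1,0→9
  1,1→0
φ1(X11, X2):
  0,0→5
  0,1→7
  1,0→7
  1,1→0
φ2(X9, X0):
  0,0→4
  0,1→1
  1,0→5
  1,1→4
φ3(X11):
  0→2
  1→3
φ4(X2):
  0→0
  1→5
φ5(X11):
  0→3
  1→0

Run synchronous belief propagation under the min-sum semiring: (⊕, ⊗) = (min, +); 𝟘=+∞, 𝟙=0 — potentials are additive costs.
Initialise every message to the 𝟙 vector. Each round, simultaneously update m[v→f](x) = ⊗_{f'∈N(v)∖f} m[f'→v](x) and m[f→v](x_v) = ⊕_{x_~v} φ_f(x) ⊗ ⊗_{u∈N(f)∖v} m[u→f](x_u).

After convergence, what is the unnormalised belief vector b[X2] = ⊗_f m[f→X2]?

b[X2] = [11, 9]

init: all messages = 𝟙 over 2 values
r1 m[φ0→X11] = [2, 0]
r1 m[φ0→X0] = [2, 0]
r1 m[φ1→X11] = [5, 0]
r1 m[φ1→X2] = [5, 0]
r1 m[φ2→X9] = [1, 4]
r1 m[φ2→X0] = [4, 1]
r1 m[φ3→X11] = [2, 3]
r1 m[φ4→X2] = [0, 5]
r1 m[φ5→X11] = [3, 0]
r1 m[X11→φ0] = [0, 0]
r1 m[X11→φ1] = [0, 0]
r1 m[X11→φ3] = [0, 0]
r1 m[X11→φ5] = [0, 0]
r1 m[X9→φ2] = [0, 0]
r1 m[X2→φ1] = [0, 0]
r1 m[X2→φ4] = [0, 0]
r1 m[X0→φ0] = [0, 0]
r1 m[X0→φ2] = [0, 0]
r2 m[φ0→X11] = [2, 0]
r2 m[φ0→X0] = [2, 0]
r2 m[φ1→X11] = [5, 0]
r2 m[φ1→X2] = [5, 0]
r2 m[φ2→X9] = [1, 4]
r2 m[φ2→X0] = [4, 1]
r2 m[φ3→X11] = [2, 3]
r2 m[φ4→X2] = [0, 5]
r2 m[φ5→X11] = [3, 0]
r2 m[X11→φ0] = [10, 3]
r2 m[X11→φ1] = [7, 3]
r2 m[X11→φ3] = [10, 0]
r2 m[X11→φ5] = [9, 3]
r2 m[X9→φ2] = [0, 0]
r2 m[X2→φ1] = [0, 5]
r2 m[X2→φ4] = [5, 0]
r2 m[X0→φ0] = [4, 1]
r2 m[X0→φ2] = [2, 0]
r3 m[φ0→X11] = [6, 1]
r3 m[φ0→X0] = [12, 3]
r3 m[φ1→X11] = [5, 5]
r3 m[φ1→X2] = [10, 3]
r3 m[φ2→X9] = [1, 4]
r3 m[φ2→X0] = [4, 1]
r3 m[φ3→X11] = [2, 3]
r3 m[φ4→X2] = [0, 5]
r3 m[φ5→X11] = [3, 0]
r3 m[X11→φ0] = [10, 3]
r3 m[X11→φ1] = [7, 3]
r3 m[X11→φ3] = [10, 0]
r3 m[X11→φ5] = [9, 3]
r3 m[X9→φ2] = [0, 0]
r3 m[X2→φ1] = [0, 5]
r3 m[X2→φ4] = [5, 0]
r3 m[X0→φ0] = [4, 1]
r3 m[X0→φ2] = [2, 0]
r4 m[φ0→X11] = [6, 1]
r4 m[φ0→X0] = [12, 3]
r4 m[φ1→X11] = [5, 5]
r4 m[φ1→X2] = [10, 3]
r4 m[φ2→X9] = [1, 4]
r4 m[φ2→X0] = [4, 1]
r4 m[φ3→X11] = [2, 3]
r4 m[φ4→X2] = [0, 5]
r4 m[φ5→X11] = [3, 0]
r4 m[X11→φ0] = [10, 8]
r4 m[X11→φ1] = [11, 4]
r4 m[X11→φ3] = [14, 6]
r4 m[X11→φ5] = [13, 9]
r4 m[X9→φ2] = [0, 0]
r4 m[X2→φ1] = [0, 5]
r4 m[X2→φ4] = [10, 3]
r4 m[X0→φ0] = [4, 1]
r4 m[X0→φ2] = [12, 3]
r5 m[φ0→X11] = [6, 1]
r5 m[φ0→X0] = [12, 8]
r5 m[φ1→X11] = [5, 5]
r5 m[φ1→X2] = [11, 4]
r5 m[φ2→X9] = [4, 7]
r5 m[φ2→X0] = [4, 1]
r5 m[φ3→X11] = [2, 3]
r5 m[φ4→X2] = [0, 5]
r5 m[φ5→X11] = [3, 0]
r5 m[X11→φ0] = [10, 8]
r5 m[X11→φ1] = [11, 4]
r5 m[X11→φ3] = [14, 6]
r5 m[X11→φ5] = [13, 9]
r5 m[X9→φ2] = [0, 0]
r5 m[X2→φ1] = [0, 5]
r5 m[X2→φ4] = [10, 3]
r5 m[X0→φ0] = [4, 1]
r5 m[X0→φ2] = [12, 3]
r6 m[φ0→X11] = [6, 1]
r6 m[φ0→X0] = [12, 8]
r6 m[φ1→X11] = [5, 5]
r6 m[φ1→X2] = [11, 4]
r6 m[φ2→X9] = [4, 7]
r6 m[φ2→X0] = [4, 1]
r6 m[φ3→X11] = [2, 3]
r6 m[φ4→X2] = [0, 5]
r6 m[φ5→X11] = [3, 0]
r6 m[X11→φ0] = [10, 8]
r6 m[X11→φ1] = [11, 4]
r6 m[X11→φ3] = [14, 6]
r6 m[X11→φ5] = [13, 9]
r6 m[X9→φ2] = [0, 0]
r6 m[X2→φ1] = [0, 5]
r6 m[X2→φ4] = [11, 4]
r6 m[X0→φ0] = [4, 1]
r6 m[X0→φ2] = [12, 8]
r7 m[φ0→X11] = [6, 1]
r7 m[φ0→X0] = [12, 8]
r7 m[φ1→X11] = [5, 5]
r7 m[φ1→X2] = [11, 4]
r7 m[φ2→X9] = [9, 12]
r7 m[φ2→X0] = [4, 1]
r7 m[φ3→X11] = [2, 3]
r7 m[φ4→X2] = [0, 5]
r7 m[φ5→X11] = [3, 0]
r7 m[X11→φ0] = [10, 8]
r7 m[X11→φ1] = [11, 4]
r7 m[X11→φ3] = [14, 6]
r7 m[X11→φ5] = [13, 9]
r7 m[X9→φ2] = [0, 0]
r7 m[X2→φ1] = [0, 5]
r7 m[X2→φ4] = [11, 4]
r7 m[X0→φ0] = [4, 1]
r7 m[X0→φ2] = [12, 8]
r8 m[φ0→X11] = [6, 1]
r8 m[φ0→X0] = [12, 8]
r8 m[φ1→X11] = [5, 5]
r8 m[φ1→X2] = [11, 4]
r8 m[φ2→X9] = [9, 12]
r8 m[φ2→X0] = [4, 1]
r8 m[φ3→X11] = [2, 3]
r8 m[φ4→X2] = [0, 5]
r8 m[φ5→X11] = [3, 0]
r8 m[X11→φ0] = [10, 8]
r8 m[X11→φ1] = [11, 4]
r8 m[X11→φ3] = [14, 6]
r8 m[X11→φ5] = [13, 9]
r8 m[X9→φ2] = [0, 0]
r8 m[X2→φ1] = [0, 5]
r8 m[X2→φ4] = [11, 4]
r8 m[X0→φ0] = [4, 1]
r8 m[X0→φ2] = [12, 8]
fixed point reached at round 8
b[X2] = ⊗ incoming = [11, 9]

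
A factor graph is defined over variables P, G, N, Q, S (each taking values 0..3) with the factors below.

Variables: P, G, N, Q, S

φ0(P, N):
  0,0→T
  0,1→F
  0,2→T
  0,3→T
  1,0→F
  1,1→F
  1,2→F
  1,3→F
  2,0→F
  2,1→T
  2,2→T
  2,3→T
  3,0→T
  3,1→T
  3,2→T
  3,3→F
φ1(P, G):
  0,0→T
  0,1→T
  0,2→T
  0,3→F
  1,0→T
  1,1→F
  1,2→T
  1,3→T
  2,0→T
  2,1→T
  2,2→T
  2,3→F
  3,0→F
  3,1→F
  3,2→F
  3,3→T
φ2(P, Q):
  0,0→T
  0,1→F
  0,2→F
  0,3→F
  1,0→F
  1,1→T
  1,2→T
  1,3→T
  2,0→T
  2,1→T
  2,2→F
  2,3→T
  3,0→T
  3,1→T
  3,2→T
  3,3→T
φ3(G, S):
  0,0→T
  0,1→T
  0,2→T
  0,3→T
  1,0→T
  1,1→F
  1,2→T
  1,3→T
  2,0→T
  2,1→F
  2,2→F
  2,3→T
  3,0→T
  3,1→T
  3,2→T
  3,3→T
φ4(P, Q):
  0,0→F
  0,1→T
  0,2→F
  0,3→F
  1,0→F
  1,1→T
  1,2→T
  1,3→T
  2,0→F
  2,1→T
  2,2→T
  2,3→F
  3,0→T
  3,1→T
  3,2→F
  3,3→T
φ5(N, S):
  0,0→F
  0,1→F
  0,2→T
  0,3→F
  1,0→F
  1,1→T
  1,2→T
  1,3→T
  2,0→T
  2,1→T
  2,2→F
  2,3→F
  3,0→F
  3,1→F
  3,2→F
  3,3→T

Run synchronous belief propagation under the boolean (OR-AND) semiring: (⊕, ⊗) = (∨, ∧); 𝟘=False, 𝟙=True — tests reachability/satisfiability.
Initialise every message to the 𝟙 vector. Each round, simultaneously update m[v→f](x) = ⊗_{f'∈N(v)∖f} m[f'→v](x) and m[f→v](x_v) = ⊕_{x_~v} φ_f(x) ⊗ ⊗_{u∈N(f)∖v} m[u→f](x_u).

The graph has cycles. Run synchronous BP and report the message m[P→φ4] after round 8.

message @ round 8 = [T, F, T, T]

init: all messages = 𝟙 over 4 values
r1 m[φ0→P] = [T, F, T, T]
r1 m[φ0→N] = [T, T, T, T]
r1 m[φ1→P] = [T, T, T, T]
r1 m[φ1→G] = [T, T, T, T]
r1 m[φ2→P] = [T, T, T, T]
r1 m[φ2→Q] = [T, T, T, T]
r1 m[φ3→G] = [T, T, T, T]
r1 m[φ3→S] = [T, T, T, T]
r1 m[φ4→P] = [T, T, T, T]
r1 m[φ4→Q] = [T, T, T, T]
r1 m[φ5→N] = [T, T, T, T]
r1 m[φ5→S] = [T, T, T, T]
r1 m[P→φ0] = [T, T, T, T]
r1 m[P→φ1] = [T, T, T, T]
r1 m[P→φ2] = [T, T, T, T]
r1 m[P→φ4] = [T, T, T, T]
r1 m[G→φ1] = [T, T, T, T]
r1 m[G→φ3] = [T, T, T, T]
r1 m[N→φ0] = [T, T, T, T]
r1 m[N→φ5] = [T, T, T, T]
r1 m[Q→φ2] = [T, T, T, T]
r1 m[Q→φ4] = [T, T, T, T]
r1 m[S→φ3] = [T, T, T, T]
r1 m[S→φ5] = [T, T, T, T]
r2 m[φ0→P] = [T, F, T, T]
r2 m[φ0→N] = [T, T, T, T]
r2 m[φ1→P] = [T, T, T, T]
r2 m[φ1→G] = [T, T, T, T]
r2 m[φ2→P] = [T, T, T, T]
r2 m[φ2→Q] = [T, T, T, T]
r2 m[φ3→G] = [T, T, T, T]
r2 m[φ3→S] = [T, T, T, T]
r2 m[φ4→P] = [T, T, T, T]
r2 m[φ4→Q] = [T, T, T, T]
r2 m[φ5→N] = [T, T, T, T]
r2 m[φ5→S] = [T, T, T, T]
r2 m[P→φ0] = [T, T, T, T]
r2 m[P→φ1] = [T, F, T, T]
r2 m[P→φ2] = [T, F, T, T]
r2 m[P→φ4] = [T, F, T, T]
r2 m[G→φ1] = [T, T, T, T]
r2 m[G→φ3] = [T, T, T, T]
r2 m[N→φ0] = [T, T, T, T]
r2 m[N→φ5] = [T, T, T, T]
r2 m[Q→φ2] = [T, T, T, T]
r2 m[Q→φ4] = [T, T, T, T]
r2 m[S→φ3] = [T, T, T, T]
r2 m[S→φ5] = [T, T, T, T]
r3 m[φ0→P] = [T, F, T, T]
r3 m[φ0→N] = [T, T, T, T]
r3 m[φ1→P] = [T, T, T, T]
r3 m[φ1→G] = [T, T, T, T]
r3 m[φ2→P] = [T, T, T, T]
r3 m[φ2→Q] = [T, T, T, T]
r3 m[φ3→G] = [T, T, T, T]
r3 m[φ3→S] = [T, T, T, T]
r3 m[φ4→P] = [T, T, T, T]
r3 m[φ4→Q] = [T, T, T, T]
r3 m[φ5→N] = [T, T, T, T]
r3 m[φ5→S] = [T, T, T, T]
r3 m[P→φ0] = [T, T, T, T]
r3 m[P→φ1] = [T, F, T, T]
r3 m[P→φ2] = [T, F, T, T]
r3 m[P→φ4] = [T, F, T, T]
r3 m[G→φ1] = [T, T, T, T]
r3 m[G→φ3] = [T, T, T, T]
r3 m[N→φ0] = [T, T, T, T]
r3 m[N→φ5] = [T, T, T, T]
r3 m[Q→φ2] = [T, T, T, T]
r3 m[Q→φ4] = [T, T, T, T]
r3 m[S→φ3] = [T, T, T, T]
r3 m[S→φ5] = [T, T, T, T]
r4 m[φ0→P] = [T, F, T, T]
r4 m[φ0→N] = [T, T, T, T]
r4 m[φ1→P] = [T, T, T, T]
r4 m[φ1→G] = [T, T, T, T]
r4 m[φ2→P] = [T, T, T, T]
r4 m[φ2→Q] = [T, T, T, T]
r4 m[φ3→G] = [T, T, T, T]
r4 m[φ3→S] = [T, T, T, T]
r4 m[φ4→P] = [T, T, T, T]
r4 m[φ4→Q] = [T, T, T, T]
r4 m[φ5→N] = [T, T, T, T]
r4 m[φ5→S] = [T, T, T, T]
r4 m[P→φ0] = [T, T, T, T]
r4 m[P→φ1] = [T, F, T, T]
r4 m[P→φ2] = [T, F, T, T]
r4 m[P→φ4] = [T, F, T, T]
r4 m[G→φ1] = [T, T, T, T]
r4 m[G→φ3] = [T, T, T, T]
r4 m[N→φ0] = [T, T, T, T]
r4 m[N→φ5] = [T, T, T, T]
r4 m[Q→φ2] = [T, T, T, T]
r4 m[Q→φ4] = [T, T, T, T]
r4 m[S→φ3] = [T, T, T, T]
r4 m[S→φ5] = [T, T, T, T]
r5 m[φ0→P] = [T, F, T, T]
r5 m[φ0→N] = [T, T, T, T]
r5 m[φ1→P] = [T, T, T, T]
r5 m[φ1→G] = [T, T, T, T]
r5 m[φ2→P] = [T, T, T, T]
r5 m[φ2→Q] = [T, T, T, T]
r5 m[φ3→G] = [T, T, T, T]
r5 m[φ3→S] = [T, T, T, T]
r5 m[φ4→P] = [T, T, T, T]
r5 m[φ4→Q] = [T, T, T, T]
r5 m[φ5→N] = [T, T, T, T]
r5 m[φ5→S] = [T, T, T, T]
r5 m[P→φ0] = [T, T, T, T]
r5 m[P→φ1] = [T, F, T, T]
r5 m[P→φ2] = [T, F, T, T]
r5 m[P→φ4] = [T, F, T, T]
r5 m[G→φ1] = [T, T, T, T]
r5 m[G→φ3] = [T, T, T, T]
r5 m[N→φ0] = [T, T, T, T]
r5 m[N→φ5] = [T, T, T, T]
r5 m[Q→φ2] = [T, T, T, T]
r5 m[Q→φ4] = [T, T, T, T]
r5 m[S→φ3] = [T, T, T, T]
r5 m[S→φ5] = [T, T, T, T]
r6 m[φ0→P] = [T, F, T, T]
r6 m[φ0→N] = [T, T, T, T]
r6 m[φ1→P] = [T, T, T, T]
r6 m[φ1→G] = [T, T, T, T]
r6 m[φ2→P] = [T, T, T, T]
r6 m[φ2→Q] = [T, T, T, T]
r6 m[φ3→G] = [T, T, T, T]
r6 m[φ3→S] = [T, T, T, T]
r6 m[φ4→P] = [T, T, T, T]
r6 m[φ4→Q] = [T, T, T, T]
r6 m[φ5→N] = [T, T, T, T]
r6 m[φ5→S] = [T, T, T, T]
r6 m[P→φ0] = [T, T, T, T]
r6 m[P→φ1] = [T, F, T, T]
r6 m[P→φ2] = [T, F, T, T]
r6 m[P→φ4] = [T, F, T, T]
r6 m[G→φ1] = [T, T, T, T]
r6 m[G→φ3] = [T, T, T, T]
r6 m[N→φ0] = [T, T, T, T]
r6 m[N→φ5] = [T, T, T, T]
r6 m[Q→φ2] = [T, T, T, T]
r6 m[Q→φ4] = [T, T, T, T]
r6 m[S→φ3] = [T, T, T, T]
r6 m[S→φ5] = [T, T, T, T]
r7 m[φ0→P] = [T, F, T, T]
r7 m[φ0→N] = [T, T, T, T]
r7 m[φ1→P] = [T, T, T, T]
r7 m[φ1→G] = [T, T, T, T]
r7 m[φ2→P] = [T, T, T, T]
r7 m[φ2→Q] = [T, T, T, T]
r7 m[φ3→G] = [T, T, T, T]
r7 m[φ3→S] = [T, T, T, T]
r7 m[φ4→P] = [T, T, T, T]
r7 m[φ4→Q] = [T, T, T, T]
r7 m[φ5→N] = [T, T, T, T]
r7 m[φ5→S] = [T, T, T, T]
r7 m[P→φ0] = [T, T, T, T]
r7 m[P→φ1] = [T, F, T, T]
r7 m[P→φ2] = [T, F, T, T]
r7 m[P→φ4] = [T, F, T, T]
r7 m[G→φ1] = [T, T, T, T]
r7 m[G→φ3] = [T, T, T, T]
r7 m[N→φ0] = [T, T, T, T]
r7 m[N→φ5] = [T, T, T, T]
r7 m[Q→φ2] = [T, T, T, T]
r7 m[Q→φ4] = [T, T, T, T]
r7 m[S→φ3] = [T, T, T, T]
r7 m[S→φ5] = [T, T, T, T]
r8 m[φ0→P] = [T, F, T, T]
r8 m[φ0→N] = [T, T, T, T]
r8 m[φ1→P] = [T, T, T, T]
r8 m[φ1→G] = [T, T, T, T]
r8 m[φ2→P] = [T, T, T, T]
r8 m[φ2→Q] = [T, T, T, T]
r8 m[φ3→G] = [T, T, T, T]
r8 m[φ3→S] = [T, T, T, T]
r8 m[φ4→P] = [T, T, T, T]
r8 m[φ4→Q] = [T, T, T, T]
r8 m[φ5→N] = [T, T, T, T]
r8 m[φ5→S] = [T, T, T, T]
r8 m[P→φ0] = [T, T, T, T]
r8 m[P→φ1] = [T, F, T, T]
r8 m[P→φ2] = [T, F, T, T]
r8 m[P→φ4] = [T, F, T, T]
r8 m[G→φ1] = [T, T, T, T]
r8 m[G→φ3] = [T, T, T, T]
r8 m[N→φ0] = [T, T, T, T]
r8 m[N→φ5] = [T, T, T, T]
r8 m[Q→φ2] = [T, T, T, T]
r8 m[Q→φ4] = [T, T, T, T]
r8 m[S→φ3] = [T, T, T, T]
r8 m[S→φ5] = [T, T, T, T]
fixed point reached at round 3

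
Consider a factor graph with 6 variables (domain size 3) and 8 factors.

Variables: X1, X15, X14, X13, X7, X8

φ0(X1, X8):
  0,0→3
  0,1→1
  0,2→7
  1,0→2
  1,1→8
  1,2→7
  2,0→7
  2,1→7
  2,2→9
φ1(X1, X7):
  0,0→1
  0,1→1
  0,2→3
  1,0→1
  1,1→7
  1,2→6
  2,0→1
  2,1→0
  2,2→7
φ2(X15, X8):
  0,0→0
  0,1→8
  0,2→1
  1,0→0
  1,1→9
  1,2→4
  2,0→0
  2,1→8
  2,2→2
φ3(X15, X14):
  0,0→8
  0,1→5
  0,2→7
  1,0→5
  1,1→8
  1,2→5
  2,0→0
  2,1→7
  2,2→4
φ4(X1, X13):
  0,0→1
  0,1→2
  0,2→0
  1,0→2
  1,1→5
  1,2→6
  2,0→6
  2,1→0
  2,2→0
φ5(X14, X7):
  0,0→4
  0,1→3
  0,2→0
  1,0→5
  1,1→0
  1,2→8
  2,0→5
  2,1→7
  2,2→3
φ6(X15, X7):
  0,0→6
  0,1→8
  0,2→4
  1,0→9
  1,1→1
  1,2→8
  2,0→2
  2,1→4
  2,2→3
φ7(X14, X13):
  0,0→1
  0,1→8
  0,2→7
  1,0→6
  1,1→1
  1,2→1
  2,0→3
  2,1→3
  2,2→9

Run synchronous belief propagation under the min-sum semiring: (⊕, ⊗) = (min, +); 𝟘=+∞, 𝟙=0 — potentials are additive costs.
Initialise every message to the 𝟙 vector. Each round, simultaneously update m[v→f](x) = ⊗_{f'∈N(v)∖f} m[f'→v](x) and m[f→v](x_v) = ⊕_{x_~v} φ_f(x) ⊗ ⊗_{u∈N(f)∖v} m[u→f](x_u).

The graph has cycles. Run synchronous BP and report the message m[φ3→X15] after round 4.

init: all messages = 𝟙 over 3 values
r1 m[φ0→X1] = [1, 2, 7]
r1 m[φ0→X8] = [2, 1, 7]
r1 m[φ1→X1] = [1, 1, 0]
r1 m[φ1→X7] = [1, 0, 3]
r1 m[φ2→X15] = [0, 0, 0]
r1 m[φ2→X8] = [0, 8, 1]
r1 m[φ3→X15] = [5, 5, 0]
r1 m[φ3→X14] = [0, 5, 4]
r1 m[φ4→X1] = [0, 2, 0]
r1 m[φ4→X13] = [1, 0, 0]
r1 m[φ5→X14] = [0, 0, 3]
r1 m[φ5→X7] = [4, 0, 0]
r1 m[φ6→X15] = [4, 1, 2]
r1 m[φ6→X7] = [2, 1, 3]
r1 m[φ7→X14] = [1, 1, 3]
r1 m[φ7→X13] = [1, 1, 1]
r1 m[X1→φ0] = [0, 0, 0]
r1 m[X1→φ1] = [0, 0, 0]
r1 m[X1→φ4] = [0, 0, 0]
r1 m[X15→φ2] = [0, 0, 0]
r1 m[X15→φ3] = [0, 0, 0]
r1 m[X15→φ6] = [0, 0, 0]
r1 m[X14→φ3] = [0, 0, 0]
r1 m[X14→φ5] = [0, 0, 0]
r1 m[X14→φ7] = [0, 0, 0]
r1 m[X13→φ4] = [0, 0, 0]
r1 m[X13→φ7] = [0, 0, 0]
r1 m[X7→φ1] = [0, 0, 0]
r1 m[X7→φ5] = [0, 0, 0]
r1 m[X7→φ6] = [0, 0, 0]
r1 m[X8→φ0] = [0, 0, 0]
r1 m[X8→φ2] = [0, 0, 0]
r2 m[φ0→X1] = [1, 2, 7]
r2 m[φ0→X8] = [2, 1, 7]
r2 m[φ1→X1] = [1, 1, 0]
r2 m[φ1→X7] = [1, 0, 3]
r2 m[φ2→X15] = [0, 0, 0]
r2 m[φ2→X8] = [0, 8, 1]
r2 m[φ3→X15] = [5, 5, 0]
r2 m[φ3→X14] = [0, 5, 4]
r2 m[φ4→X1] = [0, 2, 0]
r2 m[φ4→X13] = [1, 0, 0]
r2 m[φ5→X14] = [0, 0, 3]
r2 m[φ5→X7] = [4, 0, 0]
r2 m[φ6→X15] = [4, 1, 2]
r2 m[φ6→X7] = [2, 1, 3]
r2 m[φ7→X14] = [1, 1, 3]
r2 m[φ7→X13] = [1, 1, 1]
r2 m[X1→φ0] = [1, 3, 0]
r2 m[X1→φ1] = [1, 4, 7]
r2 m[X1→φ4] = [2, 3, 7]
r2 m[X15→φ2] = [9, 6, 2]
r2 m[X15→φ3] = [4, 1, 2]
r2 m[X15→φ6] = [5, 5, 0]
r2 m[X14→φ3] = [1, 1, 6]
r2 m[X14→φ5] = [1, 6, 7]
r2 m[X14→φ7] = [0, 5, 7]
r2 m[X13→φ4] = [1, 1, 1]
r2 m[X13→φ7] = [1, 0, 0]
r2 m[X7→φ1] = [6, 1, 3]
r2 m[X7→φ5] = [3, 1, 6]
r2 m[X7→φ6] = [5, 0, 3]
r2 m[X8→φ0] = [0, 8, 1]
r2 m[X8→φ2] = [2, 1, 7]
r3 m[φ0→X1] = [3, 2, 7]
r3 m[φ0→X8] = [4, 2, 8]
r3 m[φ1→X1] = [2, 7, 1]
r3 m[φ1→X7] = [2, 2, 4]
r3 m[φ2→X15] = [2, 2, 2]
r3 m[φ2→X8] = [2, 10, 4]
r3 m[φ3→X15] = [6, 6, 1]
r3 m[φ3→X14] = [2, 9, 6]
r3 m[φ4→X1] = [1, 3, 1]
r3 m[φ4→X13] = [3, 4, 2]
r3 m[φ5→X14] = [4, 1, 8]
r3 m[φ5→X7] = [5, 4, 1]
r3 m[φ6→X15] = [7, 1, 4]
r3 m[φ6→X7] = [2, 4, 3]
r3 m[φ7→X14] = [2, 1, 3]
r3 m[φ7→X13] = [1, 6, 6]
r3 m[X1→φ0] = [1, 3, 0]
r3 m[X1→φ1] = [1, 4, 7]
r3 m[X1→φ4] = [2, 3, 7]
r3 m[X15→φ2] = [9, 6, 2]
r3 m[X15→φ3] = [4, 1, 2]
r3 m[X15→φ6] = [5, 5, 0]
r3 m[X14→φ3] = [1, 1, 6]
r3 m[X14→φ5] = [1, 6, 7]
r3 m[X14→φ7] = [0, 5, 7]
r3 m[X13→φ4] = [1, 1, 1]
r3 m[X13→φ7] = [1, 0, 0]
r3 m[X7→φ1] = [6, 1, 3]
r3 m[X7→φ5] = [3, 1, 6]
r3 m[X7→φ6] = [5, 0, 3]
r3 m[X8→φ0] = [0, 8, 1]
r3 m[X8→φ2] = [2, 1, 7]
r4 m[φ0→X1] = [3, 2, 7]
r4 m[φ0→X8] = [4, 2, 8]
r4 m[φ1→X1] = [2, 7, 1]
r4 m[φ1→X7] = [2, 2, 4]
r4 m[φ2→X15] = [2, 2, 2]
r4 m[φ2→X8] = [2, 10, 4]
r4 m[φ3→X15] = [6, 6, 1]
r4 m[φ3→X14] = [2, 9, 6]
r4 m[φ4→X1] = [1, 3, 1]
r4 m[φ4→X13] = [3, 4, 2]
r4 m[φ5→X14] = [4, 1, 8]
r4 m[φ5→X7] = [5, 4, 1]
r4 m[φ6→X15] = [7, 1, 4]
r4 m[φ6→X7] = [2, 4, 3]
r4 m[φ7→X14] = [2, 1, 3]
r4 m[φ7→X13] = [1, 6, 6]
r4 m[X1→φ0] = [3, 10, 2]
r4 m[X1→φ1] = [4, 5, 8]
r4 m[X1→φ4] = [5, 9, 8]
r4 m[X15→φ2] = [13, 7, 5]
r4 m[X15→φ3] = [9, 3, 6]
r4 m[X15→φ6] = [8, 8, 3]
r4 m[X14→φ3] = [6, 2, 11]
r4 m[X14→φ5] = [4, 10, 9]
r4 m[X14→φ7] = [6, 10, 14]
r4 m[X13→φ4] = [1, 6, 6]
r4 m[X13→φ7] = [3, 4, 2]
r4 m[X7→φ1] = [7, 8, 4]
r4 m[X7→φ5] = [4, 6, 7]
r4 m[X7→φ6] = [7, 6, 5]
r4 m[X8→φ0] = [2, 10, 4]
r4 m[X8→φ2] = [4, 2, 8]

message @ round 4 = [6, 6, 1]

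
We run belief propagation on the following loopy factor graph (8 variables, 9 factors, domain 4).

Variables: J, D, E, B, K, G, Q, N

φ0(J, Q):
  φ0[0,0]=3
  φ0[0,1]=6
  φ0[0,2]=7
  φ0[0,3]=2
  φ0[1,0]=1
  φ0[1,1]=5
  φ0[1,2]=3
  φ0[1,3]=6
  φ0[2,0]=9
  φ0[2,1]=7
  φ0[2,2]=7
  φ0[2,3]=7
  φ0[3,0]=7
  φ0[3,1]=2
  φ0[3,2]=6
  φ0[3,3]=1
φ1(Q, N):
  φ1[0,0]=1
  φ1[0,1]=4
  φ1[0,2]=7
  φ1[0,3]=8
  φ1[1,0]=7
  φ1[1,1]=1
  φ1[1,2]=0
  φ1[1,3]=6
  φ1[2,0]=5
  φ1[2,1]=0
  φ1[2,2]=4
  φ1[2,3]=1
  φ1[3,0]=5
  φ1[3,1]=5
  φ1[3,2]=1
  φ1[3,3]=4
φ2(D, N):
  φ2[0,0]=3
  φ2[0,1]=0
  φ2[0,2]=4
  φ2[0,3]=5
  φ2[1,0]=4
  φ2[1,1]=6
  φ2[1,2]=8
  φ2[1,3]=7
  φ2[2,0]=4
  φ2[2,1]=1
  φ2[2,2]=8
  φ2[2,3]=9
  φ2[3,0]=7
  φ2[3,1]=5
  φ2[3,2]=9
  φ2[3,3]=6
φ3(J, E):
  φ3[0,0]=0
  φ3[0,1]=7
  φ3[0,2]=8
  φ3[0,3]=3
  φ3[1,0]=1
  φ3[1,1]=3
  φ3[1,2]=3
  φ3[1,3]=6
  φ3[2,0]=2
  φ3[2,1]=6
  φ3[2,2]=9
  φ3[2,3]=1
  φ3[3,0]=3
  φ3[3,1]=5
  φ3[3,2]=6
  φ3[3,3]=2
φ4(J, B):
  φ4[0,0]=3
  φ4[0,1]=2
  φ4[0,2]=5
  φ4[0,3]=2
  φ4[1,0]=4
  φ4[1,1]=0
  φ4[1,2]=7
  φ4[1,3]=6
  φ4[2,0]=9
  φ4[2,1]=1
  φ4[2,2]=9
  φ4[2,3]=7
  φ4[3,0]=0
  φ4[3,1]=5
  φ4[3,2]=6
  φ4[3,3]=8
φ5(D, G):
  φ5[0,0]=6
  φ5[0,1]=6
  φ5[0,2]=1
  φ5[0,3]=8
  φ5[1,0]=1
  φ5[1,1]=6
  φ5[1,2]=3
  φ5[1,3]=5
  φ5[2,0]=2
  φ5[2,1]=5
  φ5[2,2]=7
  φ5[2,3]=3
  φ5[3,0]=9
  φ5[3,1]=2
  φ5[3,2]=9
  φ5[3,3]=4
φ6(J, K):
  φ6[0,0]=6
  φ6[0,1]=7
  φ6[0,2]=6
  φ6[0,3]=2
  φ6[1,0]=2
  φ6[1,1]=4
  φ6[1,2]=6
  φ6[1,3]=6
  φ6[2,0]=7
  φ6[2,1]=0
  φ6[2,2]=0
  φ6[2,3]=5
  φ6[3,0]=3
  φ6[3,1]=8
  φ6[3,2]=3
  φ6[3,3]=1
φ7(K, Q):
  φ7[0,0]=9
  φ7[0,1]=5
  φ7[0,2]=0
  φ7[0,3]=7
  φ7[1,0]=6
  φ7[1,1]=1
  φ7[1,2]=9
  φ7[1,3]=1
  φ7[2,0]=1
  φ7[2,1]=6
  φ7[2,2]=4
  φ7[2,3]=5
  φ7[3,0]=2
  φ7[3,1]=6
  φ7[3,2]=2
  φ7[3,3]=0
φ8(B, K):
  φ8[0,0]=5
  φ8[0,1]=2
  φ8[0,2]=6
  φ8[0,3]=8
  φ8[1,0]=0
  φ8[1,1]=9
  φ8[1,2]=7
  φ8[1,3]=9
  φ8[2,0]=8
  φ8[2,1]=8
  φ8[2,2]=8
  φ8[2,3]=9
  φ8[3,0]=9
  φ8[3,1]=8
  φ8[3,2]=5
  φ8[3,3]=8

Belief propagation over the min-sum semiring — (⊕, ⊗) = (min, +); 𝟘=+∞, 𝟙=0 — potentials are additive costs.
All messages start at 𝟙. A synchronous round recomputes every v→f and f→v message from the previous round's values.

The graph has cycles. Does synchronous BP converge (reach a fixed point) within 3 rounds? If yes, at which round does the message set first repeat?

NOT CONVERGED within 3 rounds

init: all messages = 𝟙 over 4 values
r1 m[φ0→J] = [2, 1, 7, 1]
r1 m[φ0→Q] = [1, 2, 3, 1]
r1 m[φ1→Q] = [1, 0, 0, 1]
r1 m[φ1→N] = [1, 0, 0, 1]
r1 m[φ2→D] = [0, 4, 1, 5]
r1 m[φ2→N] = [3, 0, 4, 5]
r1 m[φ3→J] = [0, 1, 1, 2]
r1 m[φ3→E] = [0, 3, 3, 1]
r1 m[φ4→J] = [2, 0, 1, 0]
r1 m[φ4→B] = [0, 0, 5, 2]
r1 m[φ5→D] = [1, 1, 2, 2]
r1 m[φ5→G] = [1, 2, 1, 3]
r1 m[φ6→J] = [2, 2, 0, 1]
r1 m[φ6→K] = [2, 0, 0, 1]
r1 m[φ7→K] = [0, 1, 1, 0]
r1 m[φ7→Q] = [1, 1, 0, 0]
r1 m[φ8→B] = [2, 0, 8, 5]
r1 m[φ8→K] = [0, 2, 5, 8]
r1 m[J→φ0] = [0, 0, 0, 0]
r1 m[J→φ3] = [0, 0, 0, 0]
r1 m[J→φ4] = [0, 0, 0, 0]
r1 m[J→φ6] = [0, 0, 0, 0]
r1 m[D→φ2] = [0, 0, 0, 0]
r1 m[D→φ5] = [0, 0, 0, 0]
r1 m[E→φ3] = [0, 0, 0, 0]
r1 m[B→φ4] = [0, 0, 0, 0]
r1 m[B→φ8] = [0, 0, 0, 0]
r1 m[K→φ6] = [0, 0, 0, 0]
r1 m[K→φ7] = [0, 0, 0, 0]
r1 m[K→φ8] = [0, 0, 0, 0]
r1 m[G→φ5] = [0, 0, 0, 0]
r1 m[Q→φ0] = [0, 0, 0, 0]
r1 m[Q→φ1] = [0, 0, 0, 0]
r1 m[Q→φ7] = [0, 0, 0, 0]
r1 m[N→φ1] = [0, 0, 0, 0]
r1 m[N→φ2] = [0, 0, 0, 0]
r2 m[φ0→J] = [2, 1, 7, 1]
r2 m[φ0→Q] = [1, 2, 3, 1]
r2 m[φ1→Q] = [1, 0, 0, 1]
r2 m[φ1→N] = [1, 0, 0, 1]
r2 m[φ2→D] = [0, 4, 1, 5]
r2 m[φ2→N] = [3, 0, 4, 5]
r2 m[φ3→J] = [0, 1, 1, 2]
r2 m[φ3→E] = [0, 3, 3, 1]
r2 m[φ4→J] = [2, 0, 1, 0]
r2 m[φ4→B] = [0, 0, 5, 2]
r2 m[φ5→D] = [1, 1, 2, 2]
r2 m[φ5→G] = [1, 2, 1, 3]
r2 m[φ6→J] = [2, 2, 0, 1]
r2 m[φ6→K] = [2, 0, 0, 1]
r2 m[φ7→K] = [0, 1, 1, 0]
r2 m[φ7→Q] = [1, 1, 0, 0]
r2 m[φ8→B] = [2, 0, 8, 5]
r2 m[φ8→K] = [0, 2, 5, 8]
r2 m[J→φ0] = [4, 3, 2, 3]
r2 m[J→φ3] = [6, 3, 8, 2]
r2 m[J→φ4] = [4, 4, 8, 4]
r2 m[J→φ6] = [4, 2, 9, 3]
r2 m[D→φ2] = [1, 1, 2, 2]
r2 m[D→φ5] = [0, 4, 1, 5]
r2 m[E→φ3] = [0, 0, 0, 0]
r2 m[B→φ4] = [2, 0, 8, 5]
r2 m[B→φ8] = [0, 0, 5, 2]
r2 m[K→φ6] = [0, 3, 6, 8]
r2 m[K→φ7] = [2, 2, 5, 9]
r2 m[K→φ8] = [2, 1, 1, 1]
r2 m[G→φ5] = [0, 0, 0, 0]
r2 m[Q→φ0] = [2, 1, 0, 1]
r2 m[Q→φ1] = [2, 3, 3, 1]
r2 m[Q→φ7] = [2, 2, 3, 2]
r2 m[N→φ1] = [3, 0, 4, 5]
r2 m[N→φ2] = [1, 0, 0, 1]
r3 m[φ0→J] = [3, 3, 7, 2]
r3 m[φ0→Q] = [4, 5, 6, 4]
r3 m[φ1→Q] = [4, 1, 0, 5]
r3 m[φ1→N] = [3, 3, 2, 4]
r3 m[φ2→D] = [0, 5, 1, 5]
r3 m[φ2→N] = [4, 1, 5, 6]
r3 m[φ3→J] = [0, 1, 1, 2]
r3 m[φ3→E] = [4, 6, 6, 4]
r3 m[φ4→J] = [2, 0, 1, 2]
r3 m[φ4→B] = [4, 4, 9, 6]
r3 m[φ5→D] = [1, 1, 2, 2]
r3 m[φ5→G] = [3, 6, 1, 4]
r3 m[φ6→J] = [6, 2, 3, 3]
r3 m[φ6→K] = [4, 6, 6, 4]
r3 m[φ7→K] = [3, 3, 3, 2]
r3 m[φ7→Q] = [6, 3, 2, 3]
r3 m[φ8→B] = [3, 2, 9, 6]
r3 m[φ8→K] = [0, 2, 6, 8]
r3 m[J→φ0] = [4, 3, 2, 3]
r3 m[J→φ3] = [6, 3, 8, 2]
r3 m[J→φ4] = [4, 4, 8, 4]
r3 m[J→φ6] = [4, 2, 9, 3]
r3 m[D→φ2] = [1, 1, 2, 2]
r3 m[D→φ5] = [0, 4, 1, 5]
r3 m[E→φ3] = [0, 0, 0, 0]
r3 m[B→φ4] = [2, 0, 8, 5]
r3 m[B→φ8] = [0, 0, 5, 2]
r3 m[K→φ6] = [0, 3, 6, 8]
r3 m[K→φ7] = [2, 2, 5, 9]
r3 m[K→φ8] = [2, 1, 1, 1]
r3 m[G→φ5] = [0, 0, 0, 0]
r3 m[Q→φ0] = [2, 1, 0, 1]
r3 m[Q→φ1] = [2, 3, 3, 1]
r3 m[Q→φ7] = [2, 2, 3, 2]
r3 m[N→φ1] = [3, 0, 4, 5]
r3 m[N→φ2] = [1, 0, 0, 1]
no fixed point within 3 rounds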